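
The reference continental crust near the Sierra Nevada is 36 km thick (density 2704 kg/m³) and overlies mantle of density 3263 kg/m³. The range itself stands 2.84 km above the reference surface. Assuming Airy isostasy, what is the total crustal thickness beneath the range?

52.6 km

Root depth r = h ρ_c / (ρ_m − ρ_c) = 2.84 km × 2704 / 559 = 13.74 km.
Total thickness = T + h + r = 36 km + 2.84 km + 13.74 km = 52.6 km.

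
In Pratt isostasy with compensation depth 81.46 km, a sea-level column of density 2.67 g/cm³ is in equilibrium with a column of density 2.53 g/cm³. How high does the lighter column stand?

ρ_ref D = ρ (D + h) → h = D (ρ_ref − ρ)/ρ.
h = 81.46 km × (2.67 − 2.53)/2.53 = 4.51 km.

4.51 km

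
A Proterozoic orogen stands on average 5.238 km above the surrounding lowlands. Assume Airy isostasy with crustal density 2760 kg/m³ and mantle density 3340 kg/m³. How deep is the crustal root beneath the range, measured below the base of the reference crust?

24.9 km

Balancing pressure at the compensation depth: the weight of the topography is balanced by the buoyancy of the root, ρ_c h = (ρ_m − ρ_c) r.
r = h · ρ_c / (ρ_m − ρ_c) = 5.238 km × 2760 / (3340 − 2760) = 24.9 km.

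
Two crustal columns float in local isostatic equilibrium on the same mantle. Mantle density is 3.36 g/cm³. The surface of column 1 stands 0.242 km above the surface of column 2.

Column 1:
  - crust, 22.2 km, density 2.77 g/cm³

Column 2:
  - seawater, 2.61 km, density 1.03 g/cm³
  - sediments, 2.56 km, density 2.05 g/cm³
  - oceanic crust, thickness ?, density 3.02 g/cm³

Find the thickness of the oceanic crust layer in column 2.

Take the compensation level at the base of the deeper column (depth z_c below the surface of column 1) and equate Σ ρ_i t_i down to z_c; mantle fills any gap and the z_c terms cancel.
Column 1: 22.2×2.77 + (z_c − 22.2)×3.36
Column 2: 0.242×0 + 2.61×1.03 + 2.56×2.05 + x×3.02 + (z_c − 0.242 − 5.17 − x)×3.36
The z_c×3.36 term appears on both sides and cancels. Collect the known terms of each column as K = Σ(ρt)_known − 3.36 × (depth of known layers): K_1 = 61.494 − 3.36×22.2 = −13.098; K_2 = 7.9363 − 3.36×(0.242 + 5.17) = −10.24802.
Balance: K_1 = K_2 − x×(3.36 − 3.02), so x = (K_2 − K_1)/(3.36 − 3.02) = 2.84998/0.34 = 8.38 km.

8.38 km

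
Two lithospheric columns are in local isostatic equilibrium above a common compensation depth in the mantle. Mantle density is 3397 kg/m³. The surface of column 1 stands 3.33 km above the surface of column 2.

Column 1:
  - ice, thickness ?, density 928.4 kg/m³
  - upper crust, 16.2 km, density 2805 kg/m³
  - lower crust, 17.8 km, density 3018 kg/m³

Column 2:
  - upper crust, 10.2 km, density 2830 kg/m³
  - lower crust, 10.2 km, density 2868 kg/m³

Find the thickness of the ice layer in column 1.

2.49 km

Take the compensation level at the base of the deeper column (depth z_c below the surface of column 1) and equate Σ ρ_i t_i down to z_c; mantle fills any gap and the z_c terms cancel.
Column 1: x×928.4 + 16.2×2805 + 17.8×3018 + (z_c − 34 − x)×3397
Column 2: 3.33×0 + 10.2×2830 + 10.2×2868 + (z_c − 3.33 − 20.4)×3397
The z_c×3397 term appears on both sides and cancels. Collect the known terms of each column as K = Σ(ρt)_known − 3397 × (depth of known layers): K_1 = 99161.4 − 3397×34 = −16336.6; K_2 = 58119.6 − 3397×(3.33 + 20.4) = −22491.21.
Balance: K_1 − x×(3397 − 928.4) = K_2, so x = (K_1 − K_2)/(3397 − 928.4) = 6154.61/2468.6 = 2.49 km.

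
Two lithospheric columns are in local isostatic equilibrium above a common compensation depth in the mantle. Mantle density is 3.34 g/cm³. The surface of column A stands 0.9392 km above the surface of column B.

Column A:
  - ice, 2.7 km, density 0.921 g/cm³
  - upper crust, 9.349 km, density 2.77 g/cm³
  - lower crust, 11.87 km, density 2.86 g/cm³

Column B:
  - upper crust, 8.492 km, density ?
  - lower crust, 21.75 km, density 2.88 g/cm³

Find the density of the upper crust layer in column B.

Take the compensation level at the base of the deeper column (depth z_c below the surface of column A) and equate Σ ρ_i t_i down to z_c; mantle fills any gap and the z_c terms cancel.
Column A: 2.7×0.921 + 9.349×2.77 + 11.87×2.86 + (z_c − 23.919)×3.34
Column B: 0.9392×0 + 8.492×ρ + 21.75×2.88 + (z_c − 0.9392 − 30.242)×3.34
The z_c×3.34 term appears on both sides and cancels. Collect the known terms of each column as K = Σ(ρt)_known − 3.34 × (depth of known layers): K_A = 62.33163 − 3.34×23.919 = −17.55783; K_B = 62.64 − 3.34×(0.9392 + 30.242) = −41.505208.
Balance: K_A = K_B + 8.492×ρ, so ρ = (K_A − K_B)/8.492 = 23.9474/8.492 = 2.82 g/cm³.

2.82 g/cm³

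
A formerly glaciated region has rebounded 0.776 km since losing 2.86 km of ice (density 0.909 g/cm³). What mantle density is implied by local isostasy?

3.35 g/cm³

ρ_m = ρ_ice t / u = 0.909 × 2.86 km/0.776 km = 3.35 g/cm³.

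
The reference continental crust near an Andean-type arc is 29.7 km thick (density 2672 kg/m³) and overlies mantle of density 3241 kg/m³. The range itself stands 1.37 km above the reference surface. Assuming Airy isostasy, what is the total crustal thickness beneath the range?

37.5 km

Root depth r = h ρ_c / (ρ_m − ρ_c) = 1.37 km × 2672 / 569 = 6.433 km.
Total thickness = T + h + r = 29.7 km + 1.37 km + 6.433 km = 37.5 km.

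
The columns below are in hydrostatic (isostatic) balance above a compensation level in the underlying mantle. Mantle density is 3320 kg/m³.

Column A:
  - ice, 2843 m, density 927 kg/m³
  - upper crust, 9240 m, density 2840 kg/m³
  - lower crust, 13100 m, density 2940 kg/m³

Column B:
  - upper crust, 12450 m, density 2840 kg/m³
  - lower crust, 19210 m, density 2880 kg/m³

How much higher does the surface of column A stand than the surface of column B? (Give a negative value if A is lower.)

For any compensation level in the mantle, the mantle terms cancel and isostasy reduces to e = (Σt_A − Σt_B) − (Σ(ρt)_A − Σ(ρt)_B) / ρ_m.
Σt_A = 25183 m; Σt_B = 31660 m; Σ(ρt)_A = 67391061; Σ(ρt)_B = 90682800 (in m·kg/m³).
e = (25183 − 31660) − (67391061 − 90682800) / 3320 = 539 m.

539 m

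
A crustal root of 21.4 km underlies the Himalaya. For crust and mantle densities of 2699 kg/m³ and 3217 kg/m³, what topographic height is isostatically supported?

4.11 km

Isostatic balance requires: ρ_c h = (ρ_m − ρ_c) r.
h = r (ρ_m − ρ_c) / ρ_c = 21.4 km × (3217 − 2699) / 2699 = 4.11 km.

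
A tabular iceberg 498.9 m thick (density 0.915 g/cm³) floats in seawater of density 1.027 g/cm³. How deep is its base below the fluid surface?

Draft d = t ρ_obj/ρ_fluid = 498.9 m × 0.915/1.027 = 444 m.

444 m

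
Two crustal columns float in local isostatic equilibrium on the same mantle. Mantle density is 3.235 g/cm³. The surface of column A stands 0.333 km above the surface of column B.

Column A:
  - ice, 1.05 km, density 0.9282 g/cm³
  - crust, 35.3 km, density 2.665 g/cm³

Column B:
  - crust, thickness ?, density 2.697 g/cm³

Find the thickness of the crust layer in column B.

Take the compensation level at the base of the deeper column (depth z_c below the surface of column A) and equate Σ ρ_i t_i down to z_c; mantle fills any gap and the z_c terms cancel.
Column A: 1.05×0.9282 + 35.3×2.665 + (z_c − 36.35)×3.235
Column B: 0.333×0 + x×2.697 + (z_c − 0.333 − 0 − x)×3.235
The z_c×3.235 term appears on both sides and cancels. Collect the known terms of each column as K = Σ(ρt)_known − 3.235 × (depth of known layers): K_A = 95.04911 − 3.235×36.35 = −22.54314; K_B = 0 − 3.235×(0.333 + 0) = −1.077255.
Balance: K_A = K_B − x×(3.235 − 2.697), so x = (K_B − K_A)/(3.235 − 2.697) = 21.4659/0.538 = 39.9 km.

39.9 km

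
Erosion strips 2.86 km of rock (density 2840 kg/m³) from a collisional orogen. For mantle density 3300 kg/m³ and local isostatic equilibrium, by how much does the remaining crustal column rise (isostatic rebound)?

Unloading: uplift u = e ρ_c/ρ_m = 2.86 km × 2840/3300 = 2.46 km.

2.46 km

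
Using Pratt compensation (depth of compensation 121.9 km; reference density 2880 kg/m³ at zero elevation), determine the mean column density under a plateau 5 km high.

2770 kg/m³

Pratt balance: ρ_ref D = ρ (D + h).
ρ = ρ_ref D/(D + h) = 2880 × 121.9 km/(121.9 km + 5 km) = 2770 kg/m³.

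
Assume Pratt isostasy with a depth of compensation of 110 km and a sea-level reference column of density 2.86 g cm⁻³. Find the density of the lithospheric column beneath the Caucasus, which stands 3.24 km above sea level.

2.78 g cm⁻³

Pratt balance: ρ_ref D = ρ (D + h).
ρ = ρ_ref D/(D + h) = 2.86 × 110 km/(110 km + 3.24 km) = 2.78 g cm⁻³.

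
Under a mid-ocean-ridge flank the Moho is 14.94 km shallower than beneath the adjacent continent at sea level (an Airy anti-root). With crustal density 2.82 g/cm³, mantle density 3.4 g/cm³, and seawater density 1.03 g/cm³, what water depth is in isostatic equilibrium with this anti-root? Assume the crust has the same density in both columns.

4.84 km

Replacing a thickness d of crust by seawater at the top must be balanced by replacing crust with mantle at the base: d (ρ_c − ρ_w) = a (ρ_m − ρ_c).
d = a (ρ_m − ρ_c)/(ρ_c − ρ_w) = 14.94 km × 0.58/1.79 = 4.84 km.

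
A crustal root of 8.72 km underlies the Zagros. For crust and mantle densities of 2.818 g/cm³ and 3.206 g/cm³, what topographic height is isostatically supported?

1.2 km

Isostatic balance requires: ρ_c h = (ρ_m − ρ_c) r.
h = r (ρ_m − ρ_c) / ρ_c = 8.72 km × (3.206 − 2.818) / 2.818 = 1.2 km.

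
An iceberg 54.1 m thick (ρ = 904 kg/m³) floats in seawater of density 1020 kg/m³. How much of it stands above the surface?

Floating equilibrium: submerged depth d = t ρ_obj/ρ_fluid = 54.1 m × 904/1020 = 47.95 m.
Freeboard = t − d = 54.1 m − 47.95 m = 6.15 m.

6.15 m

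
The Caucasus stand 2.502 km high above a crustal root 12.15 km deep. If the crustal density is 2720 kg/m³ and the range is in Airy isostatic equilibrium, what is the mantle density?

Airy balance: ρ_c h = (ρ_m − ρ_c) r → ρ_m = ρ_c (1 + h/r).
ρ_m = 2720 × (1 + 2.502 km/12.15 km) = 3280 kg/m³.

3280 kg/m³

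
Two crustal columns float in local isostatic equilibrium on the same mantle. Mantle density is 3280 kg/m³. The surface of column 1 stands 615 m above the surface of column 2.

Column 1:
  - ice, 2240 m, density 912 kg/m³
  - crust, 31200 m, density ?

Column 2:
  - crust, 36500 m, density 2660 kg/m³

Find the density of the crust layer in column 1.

2660 kg/m³

Take the compensation level at the base of the deeper column (depth z_c below the surface of column 1) and equate Σ ρ_i t_i down to z_c; mantle fills any gap and the z_c terms cancel.
Column 1: 2240×912 + 31200×ρ + (z_c − 33440)×3280
Column 2: 615×0 + 36500×2660 + (z_c − 615 − 36500)×3280
The z_c×3280 term appears on both sides and cancels. Collect the known terms of each column as K = Σ(ρt)_known − 3280 × (depth of known layers): K_1 = 2042880 − 3280×33440 = −107640320; K_2 = 97090000 − 3280×(615 + 36500) = −24647200.
Balance: K_1 + 31200×ρ = K_2, so ρ = (K_2 − K_1)/31200 = 82993100/31200 = 2660 kg/m³.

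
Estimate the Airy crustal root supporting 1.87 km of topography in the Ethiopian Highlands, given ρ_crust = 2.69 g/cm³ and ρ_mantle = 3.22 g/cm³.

By Archimedes' principle applied to the lithosphere: the weight of the topography is balanced by the buoyancy of the root, ρ_c h = (ρ_m − ρ_c) r.
r = h · ρ_c / (ρ_m − ρ_c) = 1.87 km × 2.69 / (3.22 − 2.69) = 9.49 km.

9.49 km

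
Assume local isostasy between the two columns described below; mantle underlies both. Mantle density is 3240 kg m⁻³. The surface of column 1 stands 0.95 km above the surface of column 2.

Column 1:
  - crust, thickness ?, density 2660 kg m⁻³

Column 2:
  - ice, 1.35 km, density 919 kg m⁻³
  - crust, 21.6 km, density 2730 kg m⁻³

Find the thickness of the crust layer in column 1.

Take the compensation level at the base of the deeper column (depth z_c below the surface of column 1) and equate Σ ρ_i t_i down to z_c; mantle fills any gap and the z_c terms cancel.
Column 1: x×2660 + (z_c − 0 − x)×3240
Column 2: 0.95×0 + 1.35×919 + 21.6×2730 + (z_c − 0.95 − 22.95)×3240
The z_c×3240 term appears on both sides and cancels. Collect the known terms of each column as K = Σ(ρt)_known − 3240 × (depth of known layers): K_1 = 0 − 3240×0 = 0; K_2 = 60208.65 − 3240×(0.95 + 22.95) = −17227.35.
Balance: K_1 − x×(3240 − 2660) = K_2, so x = (K_1 − K_2)/(3240 − 2660) = 17227.3/580 = 29.7 km.

29.7 km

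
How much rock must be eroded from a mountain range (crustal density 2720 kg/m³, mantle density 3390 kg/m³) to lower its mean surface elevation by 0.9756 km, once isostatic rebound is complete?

Net drop Δ = e − u = e − e ρ_c/ρ_m = e (ρ_m − ρ_c)/ρ_m.
e = Δ ρ_m/(ρ_m − ρ_c) = 0.9756 km × 3390/670 = 4.94 km.

4.94 km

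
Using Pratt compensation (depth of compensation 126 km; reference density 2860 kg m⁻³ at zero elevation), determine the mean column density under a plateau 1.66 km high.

Pratt balance: ρ_ref D = ρ (D + h).
ρ = ρ_ref D/(D + h) = 2860 × 126 km/(126 km + 1.66 km) = 2820 kg m⁻³.

2820 kg m⁻³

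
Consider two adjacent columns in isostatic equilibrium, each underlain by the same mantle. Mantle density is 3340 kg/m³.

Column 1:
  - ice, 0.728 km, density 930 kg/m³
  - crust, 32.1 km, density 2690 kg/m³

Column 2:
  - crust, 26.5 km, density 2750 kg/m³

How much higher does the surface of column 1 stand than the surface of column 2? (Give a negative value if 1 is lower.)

2.09 km

For any compensation level in the mantle, the mantle terms cancel and isostasy reduces to e = (Σt_1 − Σt_2) − (Σ(ρt)_1 − Σ(ρt)_2) / ρ_m.
Σt_1 = 32.828 km; Σt_2 = 26.5 km; Σ(ρt)_1 = 87026.04; Σ(ρt)_2 = 72875 (in km·kg/m³).
e = (32.828 − 26.5) − (87026.04 − 72875) / 3340 = 2.09 km.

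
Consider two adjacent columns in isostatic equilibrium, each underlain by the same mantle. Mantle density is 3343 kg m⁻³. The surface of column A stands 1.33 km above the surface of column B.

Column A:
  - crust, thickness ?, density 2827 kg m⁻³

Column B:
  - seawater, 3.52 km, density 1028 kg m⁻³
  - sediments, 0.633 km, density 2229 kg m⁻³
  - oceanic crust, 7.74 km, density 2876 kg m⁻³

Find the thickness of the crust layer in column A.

32.8 km

Take the compensation level at the base of the deeper column (depth z_c below the surface of column A) and equate Σ ρ_i t_i down to z_c; mantle fills any gap and the z_c terms cancel.
Column A: x×2827 + (z_c − 0 − x)×3343
Column B: 1.33×0 + 3.52×1028 + 0.633×2229 + 7.74×2876 + (z_c − 1.33 − 11.893)×3343
The z_c×3343 term appears on both sides and cancels. Collect the known terms of each column as K = Σ(ρt)_known − 3343 × (depth of known layers): K_A = 0 − 3343×0 = 0; K_B = 27289.757 − 3343×(1.33 + 11.893) = −16914.732.
Balance: K_A − x×(3343 − 2827) = K_B, so x = (K_A − K_B)/(3343 − 2827) = 16914.7/516 = 32.8 km.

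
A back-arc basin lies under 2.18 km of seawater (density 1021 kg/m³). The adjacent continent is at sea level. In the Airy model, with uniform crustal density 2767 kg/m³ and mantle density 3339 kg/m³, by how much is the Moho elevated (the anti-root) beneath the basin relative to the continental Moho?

In Airy isostatic equilibrium: replacing crust with seawater at the top is compensated by replacing crust with mantle at the base: d (ρ_c − ρ_w) = a (ρ_m − ρ_c).
a = d (ρ_c − ρ_w)/(ρ_m − ρ_c) = 2.18 km × 1746/572 = 6.65 km.

6.65 km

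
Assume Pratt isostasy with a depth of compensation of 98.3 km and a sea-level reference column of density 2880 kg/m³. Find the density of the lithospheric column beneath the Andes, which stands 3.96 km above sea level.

2770 kg/m³

Pratt balance: ρ_ref D = ρ (D + h).
ρ = ρ_ref D/(D + h) = 2880 × 98.3 km/(98.3 km + 3.96 km) = 2770 kg/m³.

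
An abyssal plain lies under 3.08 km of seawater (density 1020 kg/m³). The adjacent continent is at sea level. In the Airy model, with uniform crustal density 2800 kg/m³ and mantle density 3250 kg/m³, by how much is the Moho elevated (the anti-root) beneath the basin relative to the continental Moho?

By Archimedes' principle applied to the lithosphere: replacing crust with seawater at the top is compensated by replacing crust with mantle at the base: d (ρ_c − ρ_w) = a (ρ_m − ρ_c).
a = d (ρ_c − ρ_w)/(ρ_m − ρ_c) = 3.08 km × 1780/450 = 12.2 km.

12.2 km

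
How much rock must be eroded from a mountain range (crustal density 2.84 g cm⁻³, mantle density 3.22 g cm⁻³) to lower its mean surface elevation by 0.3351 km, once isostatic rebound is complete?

Net drop Δ = e − u = e − e ρ_c/ρ_m = e (ρ_m − ρ_c)/ρ_m.
e = Δ ρ_m/(ρ_m − ρ_c) = 0.3351 km × 3.22/0.38 = 2.84 km.

2.84 km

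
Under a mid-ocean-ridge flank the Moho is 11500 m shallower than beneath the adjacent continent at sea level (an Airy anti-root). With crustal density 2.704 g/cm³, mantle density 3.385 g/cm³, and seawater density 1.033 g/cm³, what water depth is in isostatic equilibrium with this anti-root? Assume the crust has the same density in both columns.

Replacing a thickness d of crust by seawater at the top must be balanced by replacing crust with mantle at the base: d (ρ_c − ρ_w) = a (ρ_m − ρ_c).
d = a (ρ_m − ρ_c)/(ρ_c − ρ_w) = 11500 m × 0.681/1.671 = 4690 m.

4690 m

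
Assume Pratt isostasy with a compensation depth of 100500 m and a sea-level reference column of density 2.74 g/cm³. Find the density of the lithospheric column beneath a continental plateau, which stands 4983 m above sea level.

2.61 g/cm³

Pratt balance: ρ_ref D = ρ (D + h).
ρ = ρ_ref D/(D + h) = 2.74 × 100500 m/(100500 m + 4983 m) = 2.61 g/cm³.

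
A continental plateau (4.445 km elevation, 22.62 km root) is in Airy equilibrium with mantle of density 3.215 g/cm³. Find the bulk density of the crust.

ρ_c h = (ρ_m − ρ_c) r → ρ_c (h + r) = ρ_m r → ρ_c = ρ_m r / (h + r).
ρ_c = 3.215 × 22.62 km / (4.445 km + 22.62 km) = 2.69 g/cm³.

2.69 g/cm³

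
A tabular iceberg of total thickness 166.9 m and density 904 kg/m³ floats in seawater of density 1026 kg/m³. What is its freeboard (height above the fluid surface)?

Floating equilibrium: submerged depth d = t ρ_obj/ρ_fluid = 166.9 m × 904/1026 = 147.1 m.
Freeboard = t − d = 166.9 m − 147.1 m = 19.8 m.

19.8 m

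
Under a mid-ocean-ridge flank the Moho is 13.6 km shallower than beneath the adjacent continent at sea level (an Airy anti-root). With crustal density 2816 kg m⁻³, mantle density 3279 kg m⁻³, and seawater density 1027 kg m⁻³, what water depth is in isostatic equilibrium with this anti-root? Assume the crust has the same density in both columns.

Replacing a thickness d of crust by seawater at the top must be balanced by replacing crust with mantle at the base: d (ρ_c − ρ_w) = a (ρ_m − ρ_c).
d = a (ρ_m − ρ_c)/(ρ_c − ρ_w) = 13.6 km × 463/1789 = 3.52 km.

3.52 km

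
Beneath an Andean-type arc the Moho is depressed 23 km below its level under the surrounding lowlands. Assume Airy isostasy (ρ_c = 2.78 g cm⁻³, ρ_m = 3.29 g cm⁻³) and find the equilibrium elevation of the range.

Balancing pressure at the compensation depth: ρ_c h = (ρ_m − ρ_c) r.
h = r (ρ_m − ρ_c) / ρ_c = 23 km × (3.29 − 2.78) / 2.78 = 4.22 km.

4.22 km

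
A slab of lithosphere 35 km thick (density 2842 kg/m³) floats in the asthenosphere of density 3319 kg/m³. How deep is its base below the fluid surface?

30 km

Draft d = t ρ_obj/ρ_fluid = 35 km × 2842/3319 = 30 km.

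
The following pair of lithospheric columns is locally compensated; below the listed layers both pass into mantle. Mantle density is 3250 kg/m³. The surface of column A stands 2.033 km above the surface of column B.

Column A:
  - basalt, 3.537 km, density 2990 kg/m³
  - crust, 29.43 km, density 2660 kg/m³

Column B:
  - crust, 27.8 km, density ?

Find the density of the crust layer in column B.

2830 kg/m³

Take the compensation level at the base of the deeper column (depth z_c below the surface of column A) and equate Σ ρ_i t_i down to z_c; mantle fills any gap and the z_c terms cancel.
Column A: 3.537×2990 + 29.43×2660 + (z_c − 32.967)×3250
Column B: 2.033×0 + 27.8×ρ + (z_c − 2.033 − 27.8)×3250
The z_c×3250 term appears on both sides and cancels. Collect the known terms of each column as K = Σ(ρt)_known − 3250 × (depth of known layers): K_A = 88859.43 − 3250×32.967 = −18283.32; K_B = 0 − 3250×(2.033 + 27.8) = −96957.25.
Balance: K_A = K_B + 27.8×ρ, so ρ = (K_A − K_B)/27.8 = 78673.9/27.8 = 2830 kg/m³.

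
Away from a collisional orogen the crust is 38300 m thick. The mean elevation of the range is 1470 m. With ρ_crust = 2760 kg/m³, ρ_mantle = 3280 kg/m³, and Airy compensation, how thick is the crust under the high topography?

Root depth r = h ρ_c / (ρ_m − ρ_c) = 1470 m × 2760 / 520 = 7802 m.
Total thickness = T + h + r = 38300 m + 1470 m + 7802 m = 47600 m.

47600 m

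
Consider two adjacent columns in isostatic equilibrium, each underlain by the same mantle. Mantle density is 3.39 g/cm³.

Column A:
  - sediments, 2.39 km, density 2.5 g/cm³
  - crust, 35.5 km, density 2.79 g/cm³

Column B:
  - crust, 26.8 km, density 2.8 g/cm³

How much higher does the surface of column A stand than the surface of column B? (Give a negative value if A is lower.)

2.25 km

For any compensation level in the mantle, the mantle terms cancel and isostasy reduces to e = (Σt_A − Σt_B) − (Σ(ρt)_A − Σ(ρt)_B) / ρ_m.
Σt_A = 37.89 km; Σt_B = 26.8 km; Σ(ρt)_A = 105.02; Σ(ρt)_B = 75.04 (in km·g/cm³).
e = (37.89 − 26.8) − (105.02 − 75.04) / 3.39 = 2.25 km.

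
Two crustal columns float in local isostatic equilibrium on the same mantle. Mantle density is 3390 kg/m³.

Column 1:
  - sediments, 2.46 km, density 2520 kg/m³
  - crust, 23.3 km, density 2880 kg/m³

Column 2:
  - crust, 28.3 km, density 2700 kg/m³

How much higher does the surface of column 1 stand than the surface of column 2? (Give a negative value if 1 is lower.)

For any compensation level in the mantle, the mantle terms cancel and isostasy reduces to e = (Σt_1 − Σt_2) − (Σ(ρt)_1 − Σ(ρt)_2) / ρ_m.
Σt_1 = 25.76 km; Σt_2 = 28.3 km; Σ(ρt)_1 = 73303.2; Σ(ρt)_2 = 76410 (in km·kg/m³).
e = (25.76 − 28.3) − (73303.2 − 76410) / 3390 = −1.62 km.

−1.62 km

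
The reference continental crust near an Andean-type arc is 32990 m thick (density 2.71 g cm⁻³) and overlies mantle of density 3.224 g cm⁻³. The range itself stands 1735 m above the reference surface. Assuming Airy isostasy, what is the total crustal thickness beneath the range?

Root depth r = h ρ_c / (ρ_m − ρ_c) = 1735 m × 2.71 / 0.514 = 9148 m.
Total thickness = T + h + r = 32990 m + 1735 m + 9148 m = 43900 m.

43900 m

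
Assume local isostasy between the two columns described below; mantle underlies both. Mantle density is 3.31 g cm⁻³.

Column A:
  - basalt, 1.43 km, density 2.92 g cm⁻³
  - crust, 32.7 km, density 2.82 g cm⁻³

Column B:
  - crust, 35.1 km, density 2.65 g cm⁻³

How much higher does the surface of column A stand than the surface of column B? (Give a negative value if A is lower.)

For any compensation level in the mantle, the mantle terms cancel and isostasy reduces to e = (Σt_A − Σt_B) − (Σ(ρt)_A − Σ(ρt)_B) / ρ_m.
Σt_A = 34.13 km; Σt_B = 35.1 km; Σ(ρt)_A = 96.3896; Σ(ρt)_B = 93.015 (in km·g cm⁻³).
e = (34.13 − 35.1) − (96.3896 − 93.015) / 3.31 = −1.99 km.

−1.99 km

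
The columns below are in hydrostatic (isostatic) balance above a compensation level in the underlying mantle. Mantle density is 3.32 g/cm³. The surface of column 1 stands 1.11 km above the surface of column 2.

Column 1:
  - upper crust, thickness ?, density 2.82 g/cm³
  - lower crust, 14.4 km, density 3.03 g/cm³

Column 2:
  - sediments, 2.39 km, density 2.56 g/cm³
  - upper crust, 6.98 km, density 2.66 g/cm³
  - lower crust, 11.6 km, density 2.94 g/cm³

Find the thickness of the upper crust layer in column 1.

20.7 km

Take the compensation level at the base of the deeper column (depth z_c below the surface of column 1) and equate Σ ρ_i t_i down to z_c; mantle fills any gap and the z_c terms cancel.
Column 1: x×2.82 + 14.4×3.03 + (z_c − 14.4 − x)×3.32
Column 2: 1.11×0 + 2.39×2.56 + 6.98×2.66 + 11.6×2.94 + (z_c − 1.11 − 20.97)×3.32
The z_c×3.32 term appears on both sides and cancels. Collect the known terms of each column as K = Σ(ρt)_known − 3.32 × (depth of known layers): K_1 = 43.632 − 3.32×14.4 = −4.176; K_2 = 58.7892 − 3.32×(1.11 + 20.97) = −14.5164.
Balance: K_1 − x×(3.32 − 2.82) = K_2, so x = (K_1 − K_2)/(3.32 − 2.82) = 10.3404/0.5 = 20.7 km.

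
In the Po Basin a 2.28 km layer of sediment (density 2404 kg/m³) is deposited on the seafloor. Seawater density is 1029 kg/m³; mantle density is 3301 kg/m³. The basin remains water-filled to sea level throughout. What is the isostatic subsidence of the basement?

1.38 km

Submarine loading: the sediment displaces seawater, and the subsidence is in turn flooded, so s (ρ_m − ρ_w) = t (ρ_sed − ρ_w).
s = 2.28 km × (2404 − 1029) / (3301 − 1029) = 1.38 km.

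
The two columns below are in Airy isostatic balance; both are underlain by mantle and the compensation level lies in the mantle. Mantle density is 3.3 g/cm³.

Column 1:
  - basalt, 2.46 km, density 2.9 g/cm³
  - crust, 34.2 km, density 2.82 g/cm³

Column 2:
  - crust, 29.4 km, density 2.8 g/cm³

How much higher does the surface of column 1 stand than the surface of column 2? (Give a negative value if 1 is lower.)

For any compensation level in the mantle, the mantle terms cancel and isostasy reduces to e = (Σt_1 − Σt_2) − (Σ(ρt)_1 − Σ(ρt)_2) / ρ_m.
Σt_1 = 36.66 km; Σt_2 = 29.4 km; Σ(ρt)_1 = 103.578; Σ(ρt)_2 = 82.32 (in km·g/cm³).
e = (36.66 − 29.4) − (103.578 − 82.32) / 3.3 = 0.818 km.

0.818 km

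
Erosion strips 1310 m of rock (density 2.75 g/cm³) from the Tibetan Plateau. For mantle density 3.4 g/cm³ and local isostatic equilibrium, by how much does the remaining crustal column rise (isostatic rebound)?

1060 m

Unloading: uplift u = e ρ_c/ρ_m = 1310 m × 2.75/3.4 = 1060 m.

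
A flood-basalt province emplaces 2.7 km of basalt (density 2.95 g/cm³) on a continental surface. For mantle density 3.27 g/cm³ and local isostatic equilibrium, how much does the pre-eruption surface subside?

Subaerial loading: s = t ρ_load / ρ_m.
s = 2.7 km × 2.95/3.27 = 2.44 km.

2.44 km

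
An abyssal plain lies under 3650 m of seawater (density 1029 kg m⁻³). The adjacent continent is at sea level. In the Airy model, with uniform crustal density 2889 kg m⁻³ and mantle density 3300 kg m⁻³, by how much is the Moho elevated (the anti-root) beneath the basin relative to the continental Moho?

16500 m

Equating mass per unit area of the two columns: replacing crust with seawater at the top is compensated by replacing crust with mantle at the base: d (ρ_c − ρ_w) = a (ρ_m − ρ_c).
a = d (ρ_c − ρ_w)/(ρ_m − ρ_c) = 3650 m × 1860/411 = 16500 m.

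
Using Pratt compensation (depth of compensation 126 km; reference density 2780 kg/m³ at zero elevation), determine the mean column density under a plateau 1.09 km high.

2760 kg/m³

Pratt balance: ρ_ref D = ρ (D + h).
ρ = ρ_ref D/(D + h) = 2780 × 126 km/(126 km + 1.09 km) = 2760 kg/m³.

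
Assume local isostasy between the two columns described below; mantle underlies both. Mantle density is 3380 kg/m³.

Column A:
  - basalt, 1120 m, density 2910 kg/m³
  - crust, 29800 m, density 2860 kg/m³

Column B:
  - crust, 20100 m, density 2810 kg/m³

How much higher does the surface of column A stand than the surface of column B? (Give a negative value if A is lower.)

For any compensation level in the mantle, the mantle terms cancel and isostasy reduces to e = (Σt_A − Σt_B) − (Σ(ρt)_A − Σ(ρt)_B) / ρ_m.
Σt_A = 30920 m; Σt_B = 20100 m; Σ(ρt)_A = 88487200; Σ(ρt)_B = 56481000 (in m·kg/m³).
e = (30920 − 20100) − (88487200 − 56481000) / 3380 = 1350 m.

1350 m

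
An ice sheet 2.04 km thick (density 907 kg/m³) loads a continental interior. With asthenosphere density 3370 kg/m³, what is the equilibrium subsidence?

For local isostatic compensation: the ice load ρ_ice t is balanced by mantle displaced below, ρ_m s.
s = t ρ_ice / ρ_m = 2.04 km × 907/3370 = 0.549 km.

0.549 km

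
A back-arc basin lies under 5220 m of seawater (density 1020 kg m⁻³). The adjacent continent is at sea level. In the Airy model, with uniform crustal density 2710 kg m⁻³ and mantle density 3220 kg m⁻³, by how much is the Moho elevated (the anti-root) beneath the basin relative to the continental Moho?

17300 m

In Airy isostatic equilibrium: replacing crust with seawater at the top is compensated by replacing crust with mantle at the base: d (ρ_c − ρ_w) = a (ρ_m − ρ_c).
a = d (ρ_c − ρ_w)/(ρ_m − ρ_c) = 5220 m × 1690/510 = 17300 m.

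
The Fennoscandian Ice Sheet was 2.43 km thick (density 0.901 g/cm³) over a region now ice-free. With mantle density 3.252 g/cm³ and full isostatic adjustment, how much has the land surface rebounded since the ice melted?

0.673 km

Removing the load lets mantle flow back in; uplift u satisfies ρ_ice t = ρ_m u.
u = t ρ_ice/ρ_m = 2.43 km × 0.901/3.252 = 0.673 km.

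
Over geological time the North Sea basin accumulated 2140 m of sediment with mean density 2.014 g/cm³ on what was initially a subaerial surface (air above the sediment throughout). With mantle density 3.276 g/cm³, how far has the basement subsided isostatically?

1320 m

Subaerial load: s = t ρ_sed / ρ_m = 2140 m × 2.014/3.276 = 1320 m.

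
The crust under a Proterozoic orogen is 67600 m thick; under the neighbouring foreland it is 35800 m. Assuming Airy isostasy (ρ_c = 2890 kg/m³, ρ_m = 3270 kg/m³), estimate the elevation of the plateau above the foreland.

3700 m

Excess crust Δ = 67600 m − 35800 m = 31800 m, split between elevation h and root r with h + r = Δ.
Airy balance ρ_c h = (ρ_m − ρ_c) r gives r = h ρ_c/(ρ_m − ρ_c), so h (1 + ρ_c/(ρ_m − ρ_c)) = Δ, i.e. h = Δ (ρ_m − ρ_c)/ρ_m.
h = 31800 m × 380/3270 = 3700 m.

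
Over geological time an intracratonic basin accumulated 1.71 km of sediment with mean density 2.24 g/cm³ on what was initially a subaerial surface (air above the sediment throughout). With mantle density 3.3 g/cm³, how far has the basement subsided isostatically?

1.16 km

Subaerial load: s = t ρ_sed / ρ_m = 1.71 km × 2.24/3.3 = 1.16 km.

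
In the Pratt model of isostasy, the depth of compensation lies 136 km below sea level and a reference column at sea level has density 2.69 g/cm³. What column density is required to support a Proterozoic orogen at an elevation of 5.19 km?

Pratt balance: ρ_ref D = ρ (D + h).
ρ = ρ_ref D/(D + h) = 2.69 × 136 km/(136 km + 5.19 km) = 2.59 g/cm³.

2.59 g/cm³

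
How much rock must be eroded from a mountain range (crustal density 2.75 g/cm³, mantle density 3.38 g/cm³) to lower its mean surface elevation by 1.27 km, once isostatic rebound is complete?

6.81 km

Net drop Δ = e − u = e − e ρ_c/ρ_m = e (ρ_m − ρ_c)/ρ_m.
e = Δ ρ_m/(ρ_m − ρ_c) = 1.27 km × 3.38/0.63 = 6.81 km.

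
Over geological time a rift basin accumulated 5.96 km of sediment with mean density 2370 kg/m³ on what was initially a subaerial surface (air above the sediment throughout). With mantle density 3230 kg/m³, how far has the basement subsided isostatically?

Subaerial load: s = t ρ_sed / ρ_m = 5.96 km × 2370/3230 = 4.37 km.

4.37 km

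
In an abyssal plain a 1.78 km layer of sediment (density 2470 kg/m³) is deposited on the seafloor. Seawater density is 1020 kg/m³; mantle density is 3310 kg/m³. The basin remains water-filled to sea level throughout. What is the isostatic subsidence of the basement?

Submarine loading: the sediment displaces seawater, and the subsidence is in turn flooded, so s (ρ_m − ρ_w) = t (ρ_sed − ρ_w).
s = 1.78 km × (2470 − 1020) / (3310 − 1020) = 1.13 km.

1.13 km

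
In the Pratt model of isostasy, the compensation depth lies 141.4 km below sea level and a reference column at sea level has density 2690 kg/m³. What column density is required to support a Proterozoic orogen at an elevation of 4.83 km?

Pratt balance: ρ_ref D = ρ (D + h).
ρ = ρ_ref D/(D + h) = 2690 × 141.4 km/(141.4 km + 4.83 km) = 2600 kg/m³.

2600 kg/m³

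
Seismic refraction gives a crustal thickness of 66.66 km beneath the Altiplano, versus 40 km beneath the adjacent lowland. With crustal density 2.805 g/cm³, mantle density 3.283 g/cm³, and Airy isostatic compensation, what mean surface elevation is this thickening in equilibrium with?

Excess crust Δ = 66.66 km − 40 km = 26.66 km, split between elevation h and root r with h + r = Δ.
Airy balance ρ_c h = (ρ_m − ρ_c) r gives r = h ρ_c/(ρ_m − ρ_c), so h (1 + ρ_c/(ρ_m − ρ_c)) = Δ, i.e. h = Δ (ρ_m − ρ_c)/ρ_m.
h = 26.66 km × 0.478/3.283 = 3.88 km.

3.88 km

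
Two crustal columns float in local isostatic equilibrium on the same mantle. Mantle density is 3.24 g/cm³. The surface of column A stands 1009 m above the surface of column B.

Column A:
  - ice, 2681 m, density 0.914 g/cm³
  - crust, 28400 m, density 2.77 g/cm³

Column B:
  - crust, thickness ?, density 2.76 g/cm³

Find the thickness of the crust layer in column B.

34000 m

Take the compensation level at the base of the deeper column (depth z_c below the surface of column A) and equate Σ ρ_i t_i down to z_c; mantle fills any gap and the z_c terms cancel.
Column A: 2681×0.914 + 28400×2.77 + (z_c − 31081)×3.24
Column B: 1009×0 + x×2.76 + (z_c − 1009 − 0 − x)×3.24
The z_c×3.24 term appears on both sides and cancels. Collect the known terms of each column as K = Σ(ρt)_known − 3.24 × (depth of known layers): K_A = 81118.434 − 3.24×31081 = −19584.006; K_B = 0 − 3.24×(1009 + 0) = −3269.16.
Balance: K_A = K_B − x×(3.24 − 2.76), so x = (K_B − K_A)/(3.24 − 2.76) = 16314.8/0.48 = 34000 m.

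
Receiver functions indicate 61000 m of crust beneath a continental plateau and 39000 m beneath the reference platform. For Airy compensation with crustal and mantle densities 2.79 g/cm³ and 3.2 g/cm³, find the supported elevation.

Excess crust Δ = 61000 m − 39000 m = 22000 m, split between elevation h and root r with h + r = Δ.
Airy balance ρ_c h = (ρ_m − ρ_c) r gives r = h ρ_c/(ρ_m − ρ_c), so h (1 + ρ_c/(ρ_m − ρ_c)) = Δ, i.e. h = Δ (ρ_m − ρ_c)/ρ_m.
h = 22000 m × 0.41/3.2 = 2820 m.

2820 m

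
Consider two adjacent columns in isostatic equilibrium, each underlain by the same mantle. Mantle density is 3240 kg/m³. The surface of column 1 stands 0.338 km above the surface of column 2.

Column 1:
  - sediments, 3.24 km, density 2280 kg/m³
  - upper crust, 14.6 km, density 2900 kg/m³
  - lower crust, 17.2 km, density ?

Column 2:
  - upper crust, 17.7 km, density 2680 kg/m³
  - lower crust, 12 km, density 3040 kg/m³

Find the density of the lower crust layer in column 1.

2930 kg/m³

Take the compensation level at the base of the deeper column (depth z_c below the surface of column 1) and equate Σ ρ_i t_i down to z_c; mantle fills any gap and the z_c terms cancel.
Column 1: 3.24×2280 + 14.6×2900 + 17.2×ρ + (z_c − 35.04)×3240
Column 2: 0.338×0 + 17.7×2680 + 12×3040 + (z_c − 0.338 − 29.7)×3240
The z_c×3240 term appears on both sides and cancels. Collect the known terms of each column as K = Σ(ρt)_known − 3240 × (depth of known layers): K_1 = 49727.2 − 3240×35.04 = −63802.4; K_2 = 83916 − 3240×(0.338 + 29.7) = −13407.12.
Balance: K_1 + 17.2×ρ = K_2, so ρ = (K_2 − K_1)/17.2 = 50395.3/17.2 = 2930 kg/m³.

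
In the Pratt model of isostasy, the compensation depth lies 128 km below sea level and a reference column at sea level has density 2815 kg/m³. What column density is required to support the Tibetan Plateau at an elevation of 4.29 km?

Pratt balance: ρ_ref D = ρ (D + h).
ρ = ρ_ref D/(D + h) = 2815 × 128 km/(128 km + 4.29 km) = 2720 kg/m³.

2720 kg/m³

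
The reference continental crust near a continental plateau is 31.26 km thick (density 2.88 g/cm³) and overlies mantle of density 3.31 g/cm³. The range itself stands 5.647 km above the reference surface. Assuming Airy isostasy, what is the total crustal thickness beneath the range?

74.7 km

Root depth r = h ρ_c / (ρ_m − ρ_c) = 5.647 km × 2.88 / 0.43 = 37.82 km.
Total thickness = T + h + r = 31.26 km + 5.647 km + 37.82 km = 74.7 km.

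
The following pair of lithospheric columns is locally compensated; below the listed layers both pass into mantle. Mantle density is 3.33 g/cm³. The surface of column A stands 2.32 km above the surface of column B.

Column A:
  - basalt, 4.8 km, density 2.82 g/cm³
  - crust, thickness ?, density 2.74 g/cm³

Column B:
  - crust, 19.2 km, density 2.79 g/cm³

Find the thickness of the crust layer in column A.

26.5 km

Take the compensation level at the base of the deeper column (depth z_c below the surface of column A) and equate Σ ρ_i t_i down to z_c; mantle fills any gap and the z_c terms cancel.
Column A: 4.8×2.82 + x×2.74 + (z_c − 4.8 − x)×3.33
Column B: 2.32×0 + 19.2×2.79 + (z_c − 2.32 − 19.2)×3.33
The z_c×3.33 term appears on both sides and cancels. Collect the known terms of each column as K = Σ(ρt)_known − 3.33 × (depth of known layers): K_A = 13.536 − 3.33×4.8 = −2.448; K_B = 53.568 − 3.33×(2.32 + 19.2) = −18.0936.
Balance: K_A − x×(3.33 − 2.74) = K_B, so x = (K_A − K_B)/(3.33 − 2.74) = 15.6456/0.59 = 26.5 km.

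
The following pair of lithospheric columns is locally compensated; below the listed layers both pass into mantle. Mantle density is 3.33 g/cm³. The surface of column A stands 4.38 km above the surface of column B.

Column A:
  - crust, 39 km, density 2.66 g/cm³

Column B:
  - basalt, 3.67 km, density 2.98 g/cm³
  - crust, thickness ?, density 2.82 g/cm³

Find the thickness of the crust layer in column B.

20.1 km

Take the compensation level at the base of the deeper column (depth z_c below the surface of column A) and equate Σ ρ_i t_i down to z_c; mantle fills any gap and the z_c terms cancel.
Column A: 39×2.66 + (z_c − 39)×3.33
Column B: 4.38×0 + 3.67×2.98 + x×2.82 + (z_c − 4.38 − 3.67 − x)×3.33
The z_c×3.33 term appears on both sides and cancels. Collect the known terms of each column as K = Σ(ρt)_known − 3.33 × (depth of known layers): K_A = 103.74 − 3.33×39 = −26.13; K_B = 10.9366 − 3.33×(4.38 + 3.67) = −15.8699.
Balance: K_A = K_B − x×(3.33 − 2.82), so x = (K_B − K_A)/(3.33 − 2.82) = 10.2601/0.51 = 20.1 km.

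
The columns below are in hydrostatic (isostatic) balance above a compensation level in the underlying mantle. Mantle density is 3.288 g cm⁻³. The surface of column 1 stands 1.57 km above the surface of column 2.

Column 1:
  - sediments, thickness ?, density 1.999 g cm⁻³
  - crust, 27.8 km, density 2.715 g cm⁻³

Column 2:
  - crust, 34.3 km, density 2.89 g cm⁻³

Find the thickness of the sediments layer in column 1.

Take the compensation level at the base of the deeper column (depth z_c below the surface of column 1) and equate Σ ρ_i t_i down to z_c; mantle fills any gap and the z_c terms cancel.
Column 1: x×1.999 + 27.8×2.715 + (z_c − 27.8 − x)×3.288
Column 2: 1.57×0 + 34.3×2.89 + (z_c − 1.57 − 34.3)×3.288
The z_c×3.288 term appears on both sides and cancels. Collect the known terms of each column as K = Σ(ρt)_known − 3.288 × (depth of known layers): K_1 = 75.477 − 3.288×27.8 = −15.9294; K_2 = 99.127 − 3.288×(1.57 + 34.3) = −18.81356.
Balance: K_1 − x×(3.288 − 1.999) = K_2, so x = (K_1 − K_2)/(3.288 − 1.999) = 2.88416/1.289 = 2.24 km.

2.24 km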